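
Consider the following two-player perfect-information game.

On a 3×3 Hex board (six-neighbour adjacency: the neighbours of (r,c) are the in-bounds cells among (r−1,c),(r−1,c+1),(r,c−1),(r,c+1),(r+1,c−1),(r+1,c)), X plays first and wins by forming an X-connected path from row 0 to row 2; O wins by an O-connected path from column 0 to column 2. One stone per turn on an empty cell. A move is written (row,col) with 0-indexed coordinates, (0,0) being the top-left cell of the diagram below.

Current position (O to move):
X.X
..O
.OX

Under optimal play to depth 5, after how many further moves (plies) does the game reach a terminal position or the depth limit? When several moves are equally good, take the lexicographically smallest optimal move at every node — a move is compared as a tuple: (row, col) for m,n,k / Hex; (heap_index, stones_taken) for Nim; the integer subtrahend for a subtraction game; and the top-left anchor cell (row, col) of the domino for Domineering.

ply 1, O at X.X/..O/.OX | (0,1)=-1→XOX/..O/.OX; (1,0)=+1→X.X/O.O/.OX*; (1,1)=+1→X.X/.OO/.OX; (2,0)=+1→X.X/..O/OOX
ply 2, X at X.X/O.O/.OX | (0,1)=-1→XXX/O.O/.OX*; (1,1)=-1→X.X/OXO/.OX; (2,0)=-1→X.X/O.O/XOX
ply 3, O at XXX/O.O/.OX | (1,1)=+1→XXX/OOO/.OX*; (2,0)=+1→XXX/O.O/OOX
ply 4: XXX/OOO/.OX is terminal -1 (X); from X.X/..O/.OX depth 5

PV length from [X.X/..O/.OX]: 3 plies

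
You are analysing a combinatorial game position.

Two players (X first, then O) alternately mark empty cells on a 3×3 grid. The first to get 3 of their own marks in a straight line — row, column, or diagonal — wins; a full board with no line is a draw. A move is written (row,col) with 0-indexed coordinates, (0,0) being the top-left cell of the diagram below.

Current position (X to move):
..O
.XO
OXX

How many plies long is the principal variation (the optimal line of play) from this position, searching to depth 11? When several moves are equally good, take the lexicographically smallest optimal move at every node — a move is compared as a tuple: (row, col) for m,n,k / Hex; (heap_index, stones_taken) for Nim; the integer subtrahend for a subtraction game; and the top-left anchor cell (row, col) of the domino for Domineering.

ply 1, X at ..O/.XO/OXX | (0,0)=+1→X.O/.XO/OXX*; (0,1)=+1→.XO/.XO/OXX; (1,0)=+1→..O/XXO/OXX
ply 2: X.O/.XO/OXX is terminal -1 (O); from ..O/.XO/OXX depth 11

PV length from [..O/.XO/OXX]: 1 ply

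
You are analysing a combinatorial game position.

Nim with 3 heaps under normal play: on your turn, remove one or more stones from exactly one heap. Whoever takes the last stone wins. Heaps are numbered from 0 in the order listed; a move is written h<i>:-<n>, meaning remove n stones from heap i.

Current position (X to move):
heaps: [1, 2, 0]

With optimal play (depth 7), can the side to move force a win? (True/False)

X winning at [(1,2,0)]: True

ply 1, X at (1,2,0) | h0:-1=-1→(0,2,0); h1:-1=+1→(1,1,0)*; h1:-2=-1→(1,0,0)
ply 2, O at (1,1,0) | h0:-1=-1→(0,1,0)*; h1:-1=-1→(1,0,0)
ply 3, X at (0,1,0) | h1:-1=+1→(0,0,0)*
ply 4: (0,0,0) is terminal -1 (O); from (1,2,0) depth 7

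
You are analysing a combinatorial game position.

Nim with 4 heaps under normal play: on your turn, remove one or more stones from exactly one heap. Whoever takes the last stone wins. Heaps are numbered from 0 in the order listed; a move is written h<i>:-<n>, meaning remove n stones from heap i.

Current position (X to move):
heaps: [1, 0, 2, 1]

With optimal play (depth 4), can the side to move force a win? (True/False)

ply 1, X at (1,0,2,1) | h0:-1=-1→(0,0,2,1); h2:-1=-1→(1,0,1,1); h2:-2=+1→(1,0,0,1)*; h3:-1=-1→(1,0,2,0)
ply 2, O at (1,0,0,1) | h0:-1=-1→(0,0,0,1)*; h3:-1=-1→(1,0,0,0)
ply 3, X at (0,0,0,1) | h3:-1=+1→(0,0,0,0)*
ply 4: (0,0,0,0) is terminal -1 (O); from (1,0,2,1) depth 4

X winning at [(1,0,2,1)]: True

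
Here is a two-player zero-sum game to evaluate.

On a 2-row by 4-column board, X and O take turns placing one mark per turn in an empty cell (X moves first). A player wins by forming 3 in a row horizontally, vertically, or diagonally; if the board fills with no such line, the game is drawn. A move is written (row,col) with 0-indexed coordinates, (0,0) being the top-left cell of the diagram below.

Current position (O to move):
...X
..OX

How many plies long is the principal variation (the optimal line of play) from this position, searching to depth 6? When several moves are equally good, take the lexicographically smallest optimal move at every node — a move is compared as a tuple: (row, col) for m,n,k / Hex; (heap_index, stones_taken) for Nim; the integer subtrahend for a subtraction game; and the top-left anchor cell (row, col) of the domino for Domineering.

PV length from [...X/..OX]: 5 plies

ply 1, O at ...X/..OX | (0,0)=+0→O..X/..OX*; (0,1)=+0→.O.X/..OX; (0,2)=+0→..OX/..OX; (1,0)=+0→...X/O.OX; (1,1)=+0→...X/.OOX
ply 2, X at O..X/..OX | (0,1)=+0→OX.X/..OX*; (0,2)=+0→O.XX/..OX; (1,0)=+0→O..X/X.OX; (1,1)=+0→O..X/.XOX
ply 3, O at OX.X/..OX | (0,2)=+0→OXOX/..OX*; (1,0)=-1→OX.X/O.OX; (1,1)=-1→OX.X/.OOX
ply 4, X at OXOX/..OX | (1,0)=+0→OXOX/X.OX*; (1,1)=+0→OXOX/.XOX
ply 5, O at OXOX/X.OX | (1,1)=+0→OXOX/XOOX*
ply 6: OXOX/XOOX is terminal +0 (X); from ...X/..OX depth 6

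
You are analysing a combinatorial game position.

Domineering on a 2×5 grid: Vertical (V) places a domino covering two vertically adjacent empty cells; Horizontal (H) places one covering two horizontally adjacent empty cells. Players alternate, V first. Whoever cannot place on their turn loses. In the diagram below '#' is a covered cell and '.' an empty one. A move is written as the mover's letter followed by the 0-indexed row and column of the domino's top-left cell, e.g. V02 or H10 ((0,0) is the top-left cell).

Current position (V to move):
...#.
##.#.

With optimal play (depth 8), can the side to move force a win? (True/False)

V winning at [...#./##.#.]: True

ply 1, V at ...#./##.#. | V02=+1→..##./####.*; V04=-1→...##/##.##
ply 2, H at ..##./####. | H00=-1→####./####.*
ply 3, V at ####./####. | V04=+1→#####/#####*
ply 4: #####/##### is terminal -1 (H); from ...#./##.#. depth 8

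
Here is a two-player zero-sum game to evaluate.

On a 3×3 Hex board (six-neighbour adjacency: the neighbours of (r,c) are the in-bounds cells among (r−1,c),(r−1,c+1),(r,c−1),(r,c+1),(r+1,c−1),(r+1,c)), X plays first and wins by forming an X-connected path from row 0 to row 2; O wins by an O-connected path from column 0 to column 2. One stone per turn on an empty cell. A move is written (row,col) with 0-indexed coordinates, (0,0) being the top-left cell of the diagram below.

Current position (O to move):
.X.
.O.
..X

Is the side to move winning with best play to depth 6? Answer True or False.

ply 1, O at .X./.O./..X | (0,0)=+1→OX./.O./..X*; (0,2)=+1→.XO/.O./..X; (1,0)=+1→.X./OO./..X; (1,2)=+1→.X./.OO/..X; (2,0)=+1→.X./.O./O.X; (2,1)=+1→.X./.O./.OX
ply 2, X at OX./.O./..X | (0,2)=-1→OXX/.O./..X*; (1,0)=-1→OX./XO./..X; (1,2)=-1→OX./.OX/..X; (2,0)=-1→OX./.O./X.X; (2,1)=-1→OX./.O./.XX
ply 3, O at OXX/.O./..X | (1,0)=-1→OXX/OO./..X; (1,2)=+1→OXX/.OO/..X*; (2,0)=-1→OXX/.O./O.X; (2,1)=-1→OXX/.O./.OX
ply 4, X at OXX/.OO/..X | (1,0)=-1→OXX/XOO/..X*; (2,0)=-1→OXX/.OO/X.X; (2,1)=-1→OXX/.OO/.XX
ply 5, O at OXX/XOO/..X | (2,0)=+1→OXX/XOO/O.X*; (2,1)=-1→OXX/XOO/.OX
ply 6: OXX/XOO/O.X is terminal -1 (X); from .X./.O./..X depth 6

O winning at [.X./.O./..X]: True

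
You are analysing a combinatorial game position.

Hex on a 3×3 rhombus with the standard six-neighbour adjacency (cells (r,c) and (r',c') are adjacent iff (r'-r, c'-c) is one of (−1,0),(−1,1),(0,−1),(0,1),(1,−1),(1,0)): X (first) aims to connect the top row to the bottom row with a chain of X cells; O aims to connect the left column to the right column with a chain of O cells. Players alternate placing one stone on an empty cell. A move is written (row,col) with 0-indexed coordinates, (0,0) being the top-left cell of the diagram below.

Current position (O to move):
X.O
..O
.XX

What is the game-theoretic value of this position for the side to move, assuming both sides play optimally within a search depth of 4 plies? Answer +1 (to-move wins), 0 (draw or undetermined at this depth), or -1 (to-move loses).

[X.O/..O/.XX] O move#1: (0,1):-1/XOO/..O/.XX, (1,0):+1/X.O/O.O/.XX*, (1,1):+1/X.O/.OO/.XX, (2,0):-1/X.O/..O/OXX
[X.O/O.O/.XX] X move#2: (0,1):-1/XXO/O.O/.XX*, (1,1):-1/X.O/OXO/.XX, (2,0):-1/X.O/O.O/XXX
[XXO/O.O/.XX] O move#3: (1,1):+1/XXO/OOO/.XX*, (2,0):-1/XXO/O.O/OXX
[XXO/OOO/.XX] end (terminal -1, X#4); searched X.O/..O/.XX to 4

value(X.O/..O/.XX, O) = +1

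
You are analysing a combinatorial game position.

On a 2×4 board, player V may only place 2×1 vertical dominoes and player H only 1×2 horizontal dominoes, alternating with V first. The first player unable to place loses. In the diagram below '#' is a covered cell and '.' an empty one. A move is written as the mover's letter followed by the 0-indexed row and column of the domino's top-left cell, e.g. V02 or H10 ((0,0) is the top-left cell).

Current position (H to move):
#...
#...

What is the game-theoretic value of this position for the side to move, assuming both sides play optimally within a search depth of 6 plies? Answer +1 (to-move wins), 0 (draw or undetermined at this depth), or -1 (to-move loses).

value(#.../#..., H) = +1

[#.../#...] H move#1: H01:+1/###./#...*, H02:+1/#.##/#..., H11:+1/#.../###., H12:+1/#.../#.##
[###./#...] V move#2: V03:-1/####/#..#*
[####/#..#] H move#3: H11:+1/####/####*
[####/####] end (terminal -1, V#4); searched #.../#... to 6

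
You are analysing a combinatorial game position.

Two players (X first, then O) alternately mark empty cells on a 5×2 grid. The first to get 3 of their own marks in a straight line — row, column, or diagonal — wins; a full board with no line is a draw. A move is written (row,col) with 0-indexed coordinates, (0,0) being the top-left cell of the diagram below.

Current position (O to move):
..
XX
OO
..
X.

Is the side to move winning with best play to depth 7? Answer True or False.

O winning at [../XX/OO/../X.]: False

ply 1, O at ../XX/OO/../X. | (0,0)=+0→O./XX/OO/../X.*; (0,1)=+0→.O/XX/OO/../X.; (3,0)=+0→../XX/OO/O./X.; (3,1)=+0→../XX/OO/.O/X.; (4,1)=+0→../XX/OO/../XO
ply 2, X at O./XX/OO/../X. | (0,1)=+0→OX/XX/OO/../X.*; (3,0)=+0→O./XX/OO/X./X.; (3,1)=+0→O./XX/OO/.X/X.; (4,1)=+0→O./XX/OO/../XX
ply 3, O at OX/XX/OO/../X. | (3,0)=+0→OX/XX/OO/O./X.*; (3,1)=+0→OX/XX/OO/.O/X.; (4,1)=+0→OX/XX/OO/../XO
ply 4, X at OX/XX/OO/O./X. | (3,1)=+0→OX/XX/OO/OX/X.*; (4,1)=+0→OX/XX/OO/O./XX
ply 5, O at OX/XX/OO/OX/X. | (4,1)=+0→OX/XX/OO/OX/XO*
ply 6: OX/XX/OO/OX/XO is terminal +0 (X); from ../XX/OO/../X. depth 7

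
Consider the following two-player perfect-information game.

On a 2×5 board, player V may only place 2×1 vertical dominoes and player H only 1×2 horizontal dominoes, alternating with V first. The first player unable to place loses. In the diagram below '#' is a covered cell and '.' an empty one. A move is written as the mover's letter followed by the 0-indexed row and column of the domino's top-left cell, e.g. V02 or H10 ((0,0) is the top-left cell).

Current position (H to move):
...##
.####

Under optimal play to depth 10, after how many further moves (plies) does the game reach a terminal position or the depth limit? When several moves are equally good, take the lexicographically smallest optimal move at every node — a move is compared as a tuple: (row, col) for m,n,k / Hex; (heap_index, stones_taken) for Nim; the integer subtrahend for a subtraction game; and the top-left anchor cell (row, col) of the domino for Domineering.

PV length from [...##/.####]: 1 ply

ply 1, H at ...##/.#### | H00=+1→##.##/.####*; H01=-1→.####/.####
ply 2: ##.##/.#### is terminal -1 (V); from ...##/.#### depth 10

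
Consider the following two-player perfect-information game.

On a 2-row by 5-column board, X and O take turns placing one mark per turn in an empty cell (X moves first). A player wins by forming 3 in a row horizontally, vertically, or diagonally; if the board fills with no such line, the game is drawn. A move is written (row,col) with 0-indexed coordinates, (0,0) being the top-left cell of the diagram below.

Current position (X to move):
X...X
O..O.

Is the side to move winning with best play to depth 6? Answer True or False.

ply 1, X at X...X/O..O. | (0,1)=+0→XX..X/O..O.; (0,2)=+1→X.X.X/O..O.*; (0,3)=+0→X..XX/O..O.; (1,1)=+0→X...X/OX.O.; (1,2)=+0→X...X/O.XO.; (1,4)=+0→X...X/O..OX
ply 2, O at X.X.X/O..O. | (0,1)=-1→XOX.X/O..O.*; (0,3)=-1→X.XOX/O..O.; (1,1)=-1→X.X.X/OO.O.; (1,2)=-1→X.X.X/O.OO.; (1,4)=-1→X.X.X/O..OO
ply 3, X at XOX.X/O..O. | (0,3)=+1→XOXXX/O..O.*; (1,1)=+0→XOX.X/OX.O.; (1,2)=+0→XOX.X/O.XO.; (1,4)=+0→XOX.X/O..OX
ply 4: XOXXX/O..O. is terminal -1 (O); from X...X/O..O. depth 6

X winning at [X...X/O..O.]: True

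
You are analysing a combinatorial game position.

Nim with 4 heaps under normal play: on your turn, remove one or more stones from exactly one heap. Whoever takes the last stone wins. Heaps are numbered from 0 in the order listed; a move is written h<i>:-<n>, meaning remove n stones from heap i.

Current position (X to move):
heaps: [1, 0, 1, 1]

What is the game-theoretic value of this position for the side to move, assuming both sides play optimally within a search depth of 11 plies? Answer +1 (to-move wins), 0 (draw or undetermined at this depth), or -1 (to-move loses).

[(1,0,1,1)] X move#1: h0:-1:+1/(0,0,1,1)*, h2:-1:+1/(1,0,0,1), h3:-1:+1/(1,0,1,0)
[(0,0,1,1)] O move#2: h2:-1:-1/(0,0,0,1)*, h3:-1:-1/(0,0,1,0)
[(0,0,0,1)] X move#3: h3:-1:+1/(0,0,0,0)*
[(0,0,0,0)] end (terminal -1, O#4); searched (1,0,1,1) to 11

value((1,0,1,1), X) = +1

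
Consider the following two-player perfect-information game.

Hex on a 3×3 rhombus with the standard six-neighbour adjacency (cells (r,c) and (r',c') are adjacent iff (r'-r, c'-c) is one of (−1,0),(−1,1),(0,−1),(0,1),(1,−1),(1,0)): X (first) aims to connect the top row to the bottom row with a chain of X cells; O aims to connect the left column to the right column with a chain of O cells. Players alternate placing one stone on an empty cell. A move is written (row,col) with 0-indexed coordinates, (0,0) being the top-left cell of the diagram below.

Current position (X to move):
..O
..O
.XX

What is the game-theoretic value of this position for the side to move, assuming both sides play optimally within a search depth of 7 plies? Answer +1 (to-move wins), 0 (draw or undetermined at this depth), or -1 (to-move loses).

ply 1, X at ..O/..O/.XX | (0,0)=-1→X.O/..O/.XX; (0,1)=-1→.XO/..O/.XX; (1,0)=+1→..O/X.O/.XX*; (1,1)=-1→..O/.XO/.XX; (2,0)=-1→..O/..O/XXX
ply 2, O at ..O/X.O/.XX | (0,0)=-1→O.O/X.O/.XX*; (0,1)=-1→.OO/X.O/.XX; (1,1)=-1→..O/XOO/.XX; (2,0)=-1→..O/X.O/OXX
ply 3, X at O.O/X.O/.XX | (0,1)=+1→OXO/X.O/.XX*; (1,1)=-1→O.O/XXO/.XX; (2,0)=-1→O.O/X.O/XXX
ply 4, O at OXO/X.O/.XX | (1,1)=-1→OXO/XOO/.XX*; (2,0)=-1→OXO/X.O/OXX
ply 5, X at OXO/XOO/.XX | (2,0)=+1→OXO/XOO/XXX*
ply 6: OXO/XOO/XXX is terminal -1 (O); from ..O/..O/.XX depth 7

value(..O/..O/.XX, X) = +1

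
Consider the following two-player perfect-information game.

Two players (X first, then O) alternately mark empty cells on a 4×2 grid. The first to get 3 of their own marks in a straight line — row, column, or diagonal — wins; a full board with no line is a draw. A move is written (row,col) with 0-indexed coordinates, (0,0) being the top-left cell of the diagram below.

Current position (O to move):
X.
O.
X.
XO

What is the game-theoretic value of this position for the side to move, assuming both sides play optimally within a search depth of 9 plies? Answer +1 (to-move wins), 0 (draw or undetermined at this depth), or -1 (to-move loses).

value(X./O./X./XO, O) = 0

[X./O./X./XO] O move#1: (0,1):+0/XO/O./X./XO*, (1,1):+0/X./OO/X./XO, (2,1):+0/X./O./XO/XO
[XO/O./X./XO] X move#2: (1,1):+0/XO/OX/X./XO*, (2,1):+0/XO/O./XX/XO
[XO/OX/X./XO] O move#3: (2,1):+0/XO/OX/XO/XO*
[XO/OX/XO/XO] end (terminal +0, X#4); searched X./O./X./XO to 9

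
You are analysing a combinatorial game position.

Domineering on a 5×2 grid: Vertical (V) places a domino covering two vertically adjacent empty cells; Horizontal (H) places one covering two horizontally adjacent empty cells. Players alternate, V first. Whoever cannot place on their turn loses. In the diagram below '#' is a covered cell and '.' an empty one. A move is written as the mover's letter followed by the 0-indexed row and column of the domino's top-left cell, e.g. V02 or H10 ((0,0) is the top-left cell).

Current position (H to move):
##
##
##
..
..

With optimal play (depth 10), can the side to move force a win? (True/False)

p1 H@[##/##/##/../..]: H30[##/##/##/##/..]+1* H40[##/##/##/../##]+1
p2 V@[##/##/##/##/..] terminal -1; root [##/##/##/../..] d10

H winning at [##/##/##/../..]: True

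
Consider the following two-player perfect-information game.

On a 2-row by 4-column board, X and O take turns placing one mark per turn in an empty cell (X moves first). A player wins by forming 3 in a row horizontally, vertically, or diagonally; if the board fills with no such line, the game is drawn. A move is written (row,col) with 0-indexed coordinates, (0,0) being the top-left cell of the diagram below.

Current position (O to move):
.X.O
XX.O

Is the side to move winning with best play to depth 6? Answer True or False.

ply 1, O at .X.O/XX.O | (0,0)=-1→OX.O/XX.O; (0,2)=-1→.XOO/XX.O; (1,2)=+0→.X.O/XXOO*
ply 2, X at .X.O/XXOO | (0,0)=+0→XX.O/XXOO*; (0,2)=+0→.XXO/XXOO
ply 3, O at XX.O/XXOO | (0,2)=+0→XXOO/XXOO*
ply 4: XXOO/XXOO is terminal +0 (X); from .X.O/XX.O depth 6

O winning at [.X.O/XX.O]: False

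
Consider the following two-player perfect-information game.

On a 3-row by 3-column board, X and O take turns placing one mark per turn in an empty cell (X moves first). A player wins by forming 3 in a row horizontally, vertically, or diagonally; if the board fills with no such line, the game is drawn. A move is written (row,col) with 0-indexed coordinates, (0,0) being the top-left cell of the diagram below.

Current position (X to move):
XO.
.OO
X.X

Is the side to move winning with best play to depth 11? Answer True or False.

X winning at [XO./.OO/X.X]: True

[XO./.OO/X.X] X move#1: (0,2):-1/XOX/.OO/X.X, (1,0):+1/XO./XOO/X.X*, (2,1):+1/XO./.OO/XXX
[XO./XOO/X.X] end (terminal -1, O#2); searched XO./.OO/X.X to 11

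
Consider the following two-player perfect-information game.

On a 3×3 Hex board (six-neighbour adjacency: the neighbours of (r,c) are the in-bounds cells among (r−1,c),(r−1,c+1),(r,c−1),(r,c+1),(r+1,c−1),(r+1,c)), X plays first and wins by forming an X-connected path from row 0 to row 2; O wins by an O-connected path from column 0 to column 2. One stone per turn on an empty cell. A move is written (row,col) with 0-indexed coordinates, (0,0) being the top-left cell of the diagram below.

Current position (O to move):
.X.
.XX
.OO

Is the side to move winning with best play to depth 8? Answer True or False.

[.X./.XX/.OO] O move#1: (0,0):-1/OX./.XX/.OO, (0,2):-1/.XO/.XX/.OO, (1,0):-1/.X./OXX/.OO, (2,0):+1/.X./.XX/OOO*
[.X./.XX/OOO] end (terminal -1, X#2); searched .X./.XX/.OO to 8

O winning at [.X./.XX/.OO]: True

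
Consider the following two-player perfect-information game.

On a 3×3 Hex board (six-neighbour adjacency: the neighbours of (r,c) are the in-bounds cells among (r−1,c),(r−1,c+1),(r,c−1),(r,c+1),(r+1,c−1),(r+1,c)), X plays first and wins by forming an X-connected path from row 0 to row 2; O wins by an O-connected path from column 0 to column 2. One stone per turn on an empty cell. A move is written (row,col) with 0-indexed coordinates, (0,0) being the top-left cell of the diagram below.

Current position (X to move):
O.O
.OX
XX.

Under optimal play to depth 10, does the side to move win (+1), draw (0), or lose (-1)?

ply 1, X at O.O/.OX/XX. | (0,1)=-1→OXO/.OX/XX.*; (1,0)=-1→O.O/XOX/XX.; (2,2)=-1→O.O/.OX/XXX
ply 2, O at OXO/.OX/XX. | (1,0)=+1→OXO/OOX/XX.*; (2,2)=-1→OXO/.OX/XXO
ply 3: OXO/OOX/XX. is terminal -1 (X); from O.O/.OX/XX. depth 10

value(O.O/.OX/XX., X) = -1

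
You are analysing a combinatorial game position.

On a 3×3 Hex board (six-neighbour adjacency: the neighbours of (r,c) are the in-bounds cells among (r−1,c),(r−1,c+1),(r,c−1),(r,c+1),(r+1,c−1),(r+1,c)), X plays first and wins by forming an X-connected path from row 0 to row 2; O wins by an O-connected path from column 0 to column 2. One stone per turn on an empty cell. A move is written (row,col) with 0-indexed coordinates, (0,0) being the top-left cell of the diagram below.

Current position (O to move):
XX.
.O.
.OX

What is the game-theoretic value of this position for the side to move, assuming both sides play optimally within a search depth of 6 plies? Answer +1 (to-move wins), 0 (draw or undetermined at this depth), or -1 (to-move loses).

p1 O@[XX./.O./.OX]: (0,2)[XXO/.O./.OX]+1* (1,0)[XX./OO./.OX]+1 (1,2)[XX./.OO/.OX]+1 (2,0)[XX./.O./OOX]+1
p2 X@[XXO/.O./.OX]: (1,0)[XXO/XO./.OX]-1* (1,2)[XXO/.OX/.OX]-1 (2,0)[XXO/.O./XOX]-1
p3 O@[XXO/XO./.OX]: (1,2)[XXO/XOO/.OX]-1 (2,0)[XXO/XO./OOX]+1*
p4 X@[XXO/XO./OOX] terminal -1; root [XX./.O./.OX] d6

value(XX./.O./.OX, O) = +1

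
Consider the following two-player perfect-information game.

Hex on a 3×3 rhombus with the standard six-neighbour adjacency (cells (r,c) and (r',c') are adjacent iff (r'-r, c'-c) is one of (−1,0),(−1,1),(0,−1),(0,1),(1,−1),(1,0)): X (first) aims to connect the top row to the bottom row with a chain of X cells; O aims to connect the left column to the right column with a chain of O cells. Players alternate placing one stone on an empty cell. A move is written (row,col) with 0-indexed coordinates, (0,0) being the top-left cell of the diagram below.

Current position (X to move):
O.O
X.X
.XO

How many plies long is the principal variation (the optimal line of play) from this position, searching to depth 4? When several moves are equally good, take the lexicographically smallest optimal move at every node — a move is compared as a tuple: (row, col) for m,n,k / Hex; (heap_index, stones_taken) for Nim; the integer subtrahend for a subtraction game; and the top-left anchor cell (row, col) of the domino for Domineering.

PV length from [O.O/X.X/.XO]: 3 plies

p1 X@[O.O/X.X/.XO]: (0,1)[OXO/X.X/.XO]+1* (1,1)[O.O/XXX/.XO]-1 (2,0)[O.O/X.X/XXO]-1
p2 O@[OXO/X.X/.XO]: (1,1)[OXO/XOX/.XO]-1* (2,0)[OXO/X.X/OXO]-1
p3 X@[OXO/XOX/.XO]: (2,0)[OXO/XOX/XXO]+1*
p4 O@[OXO/XOX/XXO] terminal -1; root [O.O/X.X/.XO] d4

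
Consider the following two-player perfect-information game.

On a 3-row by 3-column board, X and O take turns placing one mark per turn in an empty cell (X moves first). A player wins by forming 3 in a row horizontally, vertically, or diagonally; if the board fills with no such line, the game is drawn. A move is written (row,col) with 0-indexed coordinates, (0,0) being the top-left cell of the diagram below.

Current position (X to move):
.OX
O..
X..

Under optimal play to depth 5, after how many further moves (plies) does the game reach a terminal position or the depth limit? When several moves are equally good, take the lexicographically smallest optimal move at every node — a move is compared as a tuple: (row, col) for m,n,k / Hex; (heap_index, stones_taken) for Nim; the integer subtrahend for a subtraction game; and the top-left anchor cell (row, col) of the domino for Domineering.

ply 1, X at .OX/O../X.. | (0,0)=-1→XOX/O../X..; (1,1)=+1→.OX/OX./X..*; (1,2)=+1→.OX/O.X/X..; (2,1)=+1→.OX/O../XX.; (2,2)=+1→.OX/O../X.X
ply 2: .OX/OX./X.. is terminal -1 (O); from .OX/O../X.. depth 5

PV length from [.OX/O../X..]: 1 ply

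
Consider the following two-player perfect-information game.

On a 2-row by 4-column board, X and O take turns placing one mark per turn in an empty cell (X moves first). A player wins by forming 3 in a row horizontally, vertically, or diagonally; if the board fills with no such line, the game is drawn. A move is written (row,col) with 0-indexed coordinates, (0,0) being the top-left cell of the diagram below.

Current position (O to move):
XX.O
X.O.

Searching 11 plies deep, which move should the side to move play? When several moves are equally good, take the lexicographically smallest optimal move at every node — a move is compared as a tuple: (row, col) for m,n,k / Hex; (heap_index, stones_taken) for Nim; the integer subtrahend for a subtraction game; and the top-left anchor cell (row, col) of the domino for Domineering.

p1 O@[XX.O/X.O.]: (0,2)[XXOO/X.O.]+0* (1,1)[XX.O/XOO.]-1 (1,3)[XX.O/X.OO]-1
p2 X@[XXOO/X.O.]: (1,1)[XXOO/XXO.]+0* (1,3)[XXOO/X.OX]+0
p3 O@[XXOO/XXO.]: (1,3)[XXOO/XXOO]+0*
p4 X@[XXOO/XXOO] terminal +0; root [XX.O/X.O.] d11

O's best at [XX.O/X.O.]: (0,2)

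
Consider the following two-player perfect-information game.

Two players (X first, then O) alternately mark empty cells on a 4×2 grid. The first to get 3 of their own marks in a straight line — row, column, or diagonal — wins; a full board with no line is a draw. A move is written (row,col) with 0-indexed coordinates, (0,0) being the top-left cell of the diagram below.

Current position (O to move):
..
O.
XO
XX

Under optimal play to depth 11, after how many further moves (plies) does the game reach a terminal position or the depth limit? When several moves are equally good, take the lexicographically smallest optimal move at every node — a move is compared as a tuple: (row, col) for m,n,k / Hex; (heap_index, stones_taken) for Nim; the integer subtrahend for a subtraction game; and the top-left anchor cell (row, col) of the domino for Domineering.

PV length from [../O./XO/XX]: 3 plies

p1 O@[../O./XO/XX]: (0,0)[O./O./XO/XX]+0* (0,1)[.O/O./XO/XX]+0 (1,1)[../OO/XO/XX]+0
p2 X@[O./O./XO/XX]: (0,1)[OX/O./XO/XX]+0* (1,1)[O./OX/XO/XX]+0
p3 O@[OX/O./XO/XX]: (1,1)[OX/OO/XO/XX]+0*
p4 X@[OX/OO/XO/XX] terminal +0; root [../O./XO/XX] d11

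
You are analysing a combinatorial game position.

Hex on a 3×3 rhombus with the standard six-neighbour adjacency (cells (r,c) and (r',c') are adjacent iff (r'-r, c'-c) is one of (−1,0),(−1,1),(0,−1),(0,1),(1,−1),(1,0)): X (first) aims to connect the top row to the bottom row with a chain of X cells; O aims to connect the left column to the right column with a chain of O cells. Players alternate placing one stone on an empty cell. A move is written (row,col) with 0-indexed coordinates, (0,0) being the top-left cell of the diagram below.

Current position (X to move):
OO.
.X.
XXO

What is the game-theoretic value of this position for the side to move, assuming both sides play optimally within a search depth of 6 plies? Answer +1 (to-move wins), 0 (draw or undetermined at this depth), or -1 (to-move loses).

value(OO./.X./XXO, X) = +1

[OO./.X./XXO] X move#1: (0,2):+1/OOX/.X./XXO*, (1,0):-1/OO./XX./XXO, (1,2):-1/OO./.XX/XXO
[OOX/.X./XXO] end (terminal -1, O#2); searched OO./.X./XXO to 6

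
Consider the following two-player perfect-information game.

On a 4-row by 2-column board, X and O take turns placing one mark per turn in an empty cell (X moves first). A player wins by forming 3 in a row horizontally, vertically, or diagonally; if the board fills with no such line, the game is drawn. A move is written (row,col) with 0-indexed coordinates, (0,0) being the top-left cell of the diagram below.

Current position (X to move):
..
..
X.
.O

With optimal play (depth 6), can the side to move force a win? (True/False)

X winning at [../../X./.O]: True

[../../X./.O] X move#1: (0,0):+0/X./../X./.O, (0,1):+0/.X/../X./.O, (1,0):+1/../X./X./.O*, (1,1):+0/../.X/X./.O, (2,1):+0/../../XX/.O, (3,0):+0/../../X./XO
[../X./X./.O] O move#2: (0,0):-1/O./X./X./.O*, (0,1):-1/.O/X./X./.O, (1,1):-1/../XO/X./.O, (2,1):-1/../X./XO/.O, (3,0):-1/../X./X./OO
[O./X./X./.O] X move#3: (0,1):+0/OX/X./X./.O, (1,1):+0/O./XX/X./.O, (2,1):+0/O./X./XX/.O, (3,0):+1/O./X./X./XO*
[O./X./X./XO] end (terminal -1, O#4); searched ../../X./.O to 6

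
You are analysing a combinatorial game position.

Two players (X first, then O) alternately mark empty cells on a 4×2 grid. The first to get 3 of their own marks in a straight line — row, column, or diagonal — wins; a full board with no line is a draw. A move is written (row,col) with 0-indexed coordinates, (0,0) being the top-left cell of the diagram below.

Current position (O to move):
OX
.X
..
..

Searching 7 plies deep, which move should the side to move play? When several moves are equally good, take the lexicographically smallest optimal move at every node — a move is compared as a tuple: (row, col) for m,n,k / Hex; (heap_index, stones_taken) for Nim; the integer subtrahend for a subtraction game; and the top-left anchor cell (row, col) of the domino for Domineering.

O's best at [OX/.X/../..]: (2,1)

p1 O@[OX/.X/../..]: (1,0)[OX/OX/../..]-1 (2,0)[OX/.X/O./..]-1 (2,1)[OX/.X/.O/..]+0* (3,0)[OX/.X/../O.]-1 (3,1)[OX/.X/../.O]-1
p2 X@[OX/.X/.O/..]: (1,0)[OX/XX/.O/..]+0* (2,0)[OX/.X/XO/..]+0 (3,0)[OX/.X/.O/X.]+0 (3,1)[OX/.X/.O/.X]+0
p3 O@[OX/XX/.O/..]: (2,0)[OX/XX/OO/..]+0* (3,0)[OX/XX/.O/O.]+0 (3,1)[OX/XX/.O/.O]+0
p4 X@[OX/XX/OO/..]: (3,0)[OX/XX/OO/X.]+0* (3,1)[OX/XX/OO/.X]+0
p5 O@[OX/XX/OO/X.]: (3,1)[OX/XX/OO/XO]+0*
p6 X@[OX/XX/OO/XO] terminal +0; root [OX/.X/../..] d7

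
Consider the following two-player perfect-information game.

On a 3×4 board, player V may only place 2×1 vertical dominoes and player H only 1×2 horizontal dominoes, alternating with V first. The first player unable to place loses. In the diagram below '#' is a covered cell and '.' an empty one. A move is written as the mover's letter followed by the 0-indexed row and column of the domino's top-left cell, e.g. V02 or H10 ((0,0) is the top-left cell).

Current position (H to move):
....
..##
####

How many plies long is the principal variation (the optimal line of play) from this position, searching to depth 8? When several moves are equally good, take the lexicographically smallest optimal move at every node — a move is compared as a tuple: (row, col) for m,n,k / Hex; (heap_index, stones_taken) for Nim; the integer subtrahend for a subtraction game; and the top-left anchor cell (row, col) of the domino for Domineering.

p1 H@[..../..##/####]: H00[##../..##/####]+1* H01[.##./..##/####]-1 H02[..##/..##/####]-1 H10[..../####/####]+1
p2 V@[##../..##/####] terminal -1; root [..../..##/####] d8

PV length from [..../..##/####]: 1 ply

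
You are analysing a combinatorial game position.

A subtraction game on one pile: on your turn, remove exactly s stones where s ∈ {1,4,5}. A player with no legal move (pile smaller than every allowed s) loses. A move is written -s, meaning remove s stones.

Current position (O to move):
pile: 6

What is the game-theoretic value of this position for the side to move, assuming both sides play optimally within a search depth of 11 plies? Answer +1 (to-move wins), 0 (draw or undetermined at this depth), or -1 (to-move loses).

ply 1, O at 6 | -1=-1→5; -4=+1→2*; -5=-1→1
ply 2, X at 2 | -1=-1→1*
ply 3, O at 1 | -1=+1→0*
ply 4: 0 is terminal -1 (X); from 6 depth 11

value(6, O) = +1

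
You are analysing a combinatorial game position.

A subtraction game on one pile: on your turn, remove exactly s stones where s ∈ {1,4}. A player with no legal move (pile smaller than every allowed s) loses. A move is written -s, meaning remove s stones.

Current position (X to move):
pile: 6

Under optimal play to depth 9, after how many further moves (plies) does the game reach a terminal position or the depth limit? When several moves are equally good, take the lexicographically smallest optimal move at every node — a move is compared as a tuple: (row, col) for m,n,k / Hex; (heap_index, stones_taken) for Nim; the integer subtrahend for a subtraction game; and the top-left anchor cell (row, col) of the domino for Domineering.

PV length from [6]: 3 plies

p1 X@[6]: -1[5]+1* -4[2]+1
p2 O@[5]: -1[4]-1* -4[1]-1
p3 X@[4]: -1[3]-1 -4[0]+1*
p4 O@[0] terminal -1; root [6] d9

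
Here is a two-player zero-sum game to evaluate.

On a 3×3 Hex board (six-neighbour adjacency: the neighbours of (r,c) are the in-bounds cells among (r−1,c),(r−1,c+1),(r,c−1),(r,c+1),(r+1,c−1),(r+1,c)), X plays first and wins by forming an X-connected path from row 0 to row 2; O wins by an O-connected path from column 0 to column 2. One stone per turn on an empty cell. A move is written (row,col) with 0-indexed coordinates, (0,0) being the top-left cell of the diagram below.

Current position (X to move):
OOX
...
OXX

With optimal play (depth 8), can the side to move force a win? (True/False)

X winning at [OOX/.../OXX]: True

p1 X@[OOX/.../OXX]: (1,0)[OOX/X../OXX]+1* (1,1)[OOX/.X./OXX]+1 (1,2)[OOX/..X/OXX]+1
p2 O@[OOX/X../OXX]: (1,1)[OOX/XO./OXX]-1* (1,2)[OOX/X.O/OXX]-1
p3 X@[OOX/XO./OXX]: (1,2)[OOX/XOX/OXX]+1*
p4 O@[OOX/XOX/OXX] terminal -1; root [OOX/.../OXX] d8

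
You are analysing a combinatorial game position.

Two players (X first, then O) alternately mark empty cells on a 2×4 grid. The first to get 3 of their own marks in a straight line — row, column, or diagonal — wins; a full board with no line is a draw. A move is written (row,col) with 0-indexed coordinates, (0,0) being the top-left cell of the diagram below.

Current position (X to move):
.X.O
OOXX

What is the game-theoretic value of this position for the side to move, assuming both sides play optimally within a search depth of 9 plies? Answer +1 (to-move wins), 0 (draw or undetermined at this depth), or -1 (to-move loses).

[.X.O/OOXX] X move#1: (0,0):+0/XX.O/OOXX*, (0,2):+0/.XXO/OOXX
[XX.O/OOXX] O move#2: (0,2):+0/XXOO/OOXX*
[XXOO/OOXX] end (terminal +0, X#3); searched .X.O/OOXX to 9

value(.X.O/OOXX, X) = 0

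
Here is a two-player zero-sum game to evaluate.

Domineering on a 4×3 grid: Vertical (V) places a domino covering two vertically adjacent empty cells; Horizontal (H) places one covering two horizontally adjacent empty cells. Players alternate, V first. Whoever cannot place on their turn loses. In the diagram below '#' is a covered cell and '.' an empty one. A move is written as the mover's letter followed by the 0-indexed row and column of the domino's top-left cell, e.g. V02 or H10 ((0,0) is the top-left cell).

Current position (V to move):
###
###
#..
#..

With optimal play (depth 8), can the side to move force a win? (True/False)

V winning at [###/###/#../#..]: True

ply 1, V at ###/###/#../#.. | V21=+1→###/###/##./##.*; V22=+1→###/###/#.#/#.#
ply 2: ###/###/##./##. is terminal -1 (H); from ###/###/#../#.. depth 8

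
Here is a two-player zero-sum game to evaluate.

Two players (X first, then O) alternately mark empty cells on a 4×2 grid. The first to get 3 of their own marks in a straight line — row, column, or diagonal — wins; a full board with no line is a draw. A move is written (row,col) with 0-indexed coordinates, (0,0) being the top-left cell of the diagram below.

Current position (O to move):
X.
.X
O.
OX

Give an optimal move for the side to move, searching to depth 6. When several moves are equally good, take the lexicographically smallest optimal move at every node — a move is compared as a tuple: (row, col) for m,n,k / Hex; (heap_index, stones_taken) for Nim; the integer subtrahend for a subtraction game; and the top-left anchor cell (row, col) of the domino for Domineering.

[X./.X/O./OX] O move#1: (0,1):-1/XO/.X/O./OX, (1,0):+1/X./OX/O./OX*, (2,1):+0/X./.X/OO/OX
[X./OX/O./OX] end (terminal -1, X#2); searched X./.X/O./OX to 6

O's best at [X./.X/O./OX]: (1,0)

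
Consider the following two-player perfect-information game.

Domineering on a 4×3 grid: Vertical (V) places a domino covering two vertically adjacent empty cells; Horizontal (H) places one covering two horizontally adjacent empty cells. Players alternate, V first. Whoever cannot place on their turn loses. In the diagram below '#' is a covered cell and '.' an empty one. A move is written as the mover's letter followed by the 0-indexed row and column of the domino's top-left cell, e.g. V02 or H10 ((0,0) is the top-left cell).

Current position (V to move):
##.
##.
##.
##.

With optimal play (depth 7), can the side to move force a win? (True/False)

V winning at [##./##./##./##.]: True

p1 V@[##./##./##./##.]: V02[###/###/##./##.]+1* V12[##./###/###/##.]+1 V22[##./##./###/###]+1
p2 H@[###/###/##./##.] terminal -1; root [##./##./##./##.] d7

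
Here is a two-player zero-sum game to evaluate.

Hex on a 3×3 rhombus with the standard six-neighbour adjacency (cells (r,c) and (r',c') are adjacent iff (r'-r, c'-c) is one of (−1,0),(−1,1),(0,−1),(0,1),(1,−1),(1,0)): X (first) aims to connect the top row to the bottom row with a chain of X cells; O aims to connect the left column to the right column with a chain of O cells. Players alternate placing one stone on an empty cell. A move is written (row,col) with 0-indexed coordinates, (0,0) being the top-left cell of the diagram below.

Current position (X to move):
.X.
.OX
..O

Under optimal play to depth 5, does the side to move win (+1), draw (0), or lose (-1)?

value(.X./.OX/..O, X) = -1

[.X./.OX/..O] X move#1: (0,0):-1/XX./.OX/..O*, (0,2):-1/.XX/.OX/..O, (1,0):-1/.X./XOX/..O, (2,0):-1/.X./.OX/X.O, (2,1):-1/.X./.OX/.XO
[XX./.OX/..O] O move#2: (0,2):+1/XXO/.OX/..O*, (1,0):+1/XX./OOX/..O, (2,0):+1/XX./.OX/O.O, (2,1):+1/XX./.OX/.OO
[XXO/.OX/..O] X move#3: (1,0):-1/XXO/XOX/..O*, (2,0):-1/XXO/.OX/X.O, (2,1):-1/XXO/.OX/.XO
[XXO/XOX/..O] O move#4: (2,0):+1/XXO/XOX/O.O*, (2,1):-1/XXO/XOX/.OO
[XXO/XOX/O.O] end (terminal -1, X#5); searched .X./.OX/..O to 5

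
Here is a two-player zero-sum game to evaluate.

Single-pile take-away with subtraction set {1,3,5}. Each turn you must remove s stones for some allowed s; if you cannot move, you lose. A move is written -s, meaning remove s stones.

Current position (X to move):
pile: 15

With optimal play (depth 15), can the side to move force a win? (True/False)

X winning at [15]: True

p1 X@[15]: -1[14]+1* -3[12]+1 -5[10]+1
p2 O@[14]: -1[13]-1* -3[11]-1 -5[9]-1
p3 X@[13]: -1[12]+1* -3[10]+1 -5[8]+1
p4 O@[12]: -1[11]-1* -3[9]-1 -5[7]-1
p5 X@[11]: -1[10]+1* -3[8]+1 -5[6]+1
p6 O@[10]: -1[9]-1* -3[7]-1 -5[5]-1
p7 X@[9]: -1[8]+1* -3[6]+1 -5[4]+1
p8 O@[8]: -1[7]-1* -3[5]-1 -5[3]-1
p9 X@[7]: -1[6]+1* -3[4]+1 -5[2]+1
p10 O@[6]: -1[5]-1* -3[3]-1 -5[1]-1
p11 X@[5]: -1[4]+1* -3[2]+1 -5[0]+1
p12 O@[4]: -1[3]-1* -3[1]-1
p13 X@[3]: -1[2]+1* -3[0]+1
p14 O@[2]: -1[1]-1*
p15 X@[1]: -1[0]+1*
p16 O@[0] terminal -1; root [15] d15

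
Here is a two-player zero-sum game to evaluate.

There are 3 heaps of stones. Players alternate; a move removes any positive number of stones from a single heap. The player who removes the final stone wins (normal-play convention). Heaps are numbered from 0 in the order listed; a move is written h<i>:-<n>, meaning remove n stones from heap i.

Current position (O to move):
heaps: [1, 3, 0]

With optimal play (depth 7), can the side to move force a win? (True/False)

O winning at [(1,3,0)]: True

[(1,3,0)] O move#1: h0:-1:-1/(0,3,0), h1:-1:-1/(1,2,0), h1:-2:+1/(1,1,0)*, h1:-3:-1/(1,0,0)
[(1,1,0)] X move#2: h0:-1:-1/(0,1,0)*, h1:-1:-1/(1,0,0)
[(0,1,0)] O move#3: h1:-1:+1/(0,0,0)*
[(0,0,0)] end (terminal -1, X#4); searched (1,3,0) to 7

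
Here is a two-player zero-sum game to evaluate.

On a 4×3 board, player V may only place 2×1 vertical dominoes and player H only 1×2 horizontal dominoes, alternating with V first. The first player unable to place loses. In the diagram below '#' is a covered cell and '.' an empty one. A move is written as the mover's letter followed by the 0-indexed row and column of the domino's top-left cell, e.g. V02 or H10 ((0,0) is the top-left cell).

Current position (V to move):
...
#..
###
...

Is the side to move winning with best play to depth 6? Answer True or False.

ply 1, V at .../#../###/... | V01=+1→.#./##./###/...*; V02=-1→..#/#.#/###/...
ply 2, H at .#./##./###/... | H30=-1→.#./##./###/##.*; H31=-1→.#./##./###/.##
ply 3, V at .#./##./###/##. | V02=+1→.##/###/###/##.*
ply 4: .##/###/###/##. is terminal -1 (H); from .../#../###/... depth 6

V winning at [.../#../###/...]: True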